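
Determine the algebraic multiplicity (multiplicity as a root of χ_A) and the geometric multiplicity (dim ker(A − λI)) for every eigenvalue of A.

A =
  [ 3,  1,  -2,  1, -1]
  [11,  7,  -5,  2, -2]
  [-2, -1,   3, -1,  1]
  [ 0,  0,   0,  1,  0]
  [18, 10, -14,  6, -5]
λ = 1: alg = 4, geom = 2; λ = 5: alg = 1, geom = 1

Step 1 — factor the characteristic polynomial to read off the algebraic multiplicities:
  χ_A(x) = (x - 5)*(x - 1)^4

Step 2 — compute geometric multiplicities via the rank-nullity identity g(λ) = n − rank(A − λI):
  rank(A − (1)·I) = 3, so dim ker(A − (1)·I) = n − 3 = 2
  rank(A − (5)·I) = 4, so dim ker(A − (5)·I) = n − 4 = 1

Summary:
  λ = 1: algebraic multiplicity = 4, geometric multiplicity = 2
  λ = 5: algebraic multiplicity = 1, geometric multiplicity = 1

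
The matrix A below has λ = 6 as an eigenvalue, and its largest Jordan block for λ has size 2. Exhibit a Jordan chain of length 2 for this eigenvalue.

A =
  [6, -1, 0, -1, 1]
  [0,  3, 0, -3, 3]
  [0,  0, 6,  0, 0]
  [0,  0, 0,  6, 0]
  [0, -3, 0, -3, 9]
A Jordan chain for λ = 6 of length 2:
v_1 = (-1, -3, 0, 0, -3)ᵀ
v_2 = (0, 1, 0, 0, 0)ᵀ

Let N = A − (6)·I. We want v_2 with N^2 v_2 = 0 but N^1 v_2 ≠ 0; then v_{j-1} := N · v_j for j = 2, …, 2.

Pick v_2 = (0, 1, 0, 0, 0)ᵀ.
Then v_1 = N · v_2 = (-1, -3, 0, 0, -3)ᵀ.

Sanity check: (A − (6)·I) v_1 = (0, 0, 0, 0, 0)ᵀ = 0. ✓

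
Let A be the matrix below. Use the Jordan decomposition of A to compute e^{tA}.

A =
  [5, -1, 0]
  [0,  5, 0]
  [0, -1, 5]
e^{tA} =
  [exp(5*t), -t*exp(5*t), 0]
  [0, exp(5*t), 0]
  [0, -t*exp(5*t), exp(5*t)]

Strategy: write A = P · J · P⁻¹ where J is a Jordan canonical form, so e^{tA} = P · e^{tJ} · P⁻¹, and e^{tJ} can be computed block-by-block.

A has Jordan form
J =
  [5, 1, 0]
  [0, 5, 0]
  [0, 0, 5]
(up to reordering of blocks).

Per-block formulas:
  For a 1×1 block at λ = 5: exp(t · [5]) = [e^(5t)].
  For a 2×2 Jordan block J_2(5): exp(t · J_2(5)) = e^(5t)·(I + t·N), where N is the 2×2 nilpotent shift.

After assembling e^{tJ} and conjugating by P, we get:

e^{tA} =
  [exp(5*t), -t*exp(5*t), 0]
  [0, exp(5*t), 0]
  [0, -t*exp(5*t), exp(5*t)]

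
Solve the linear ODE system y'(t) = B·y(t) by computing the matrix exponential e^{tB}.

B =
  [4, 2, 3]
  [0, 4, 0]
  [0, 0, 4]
e^{tB} =
  [exp(4*t), 2*t*exp(4*t), 3*t*exp(4*t)]
  [0, exp(4*t), 0]
  [0, 0, exp(4*t)]

Strategy: write B = P · J · P⁻¹ where J is a Jordan canonical form, so e^{tB} = P · e^{tJ} · P⁻¹, and e^{tJ} can be computed block-by-block.

B has Jordan form
J =
  [4, 1, 0]
  [0, 4, 0]
  [0, 0, 4]
(up to reordering of blocks).

Per-block formulas:
  For a 1×1 block at λ = 4: exp(t · [4]) = [e^(4t)].
  For a 2×2 Jordan block J_2(4): exp(t · J_2(4)) = e^(4t)·(I + t·N), where N is the 2×2 nilpotent shift.

After assembling e^{tJ} and conjugating by P, we get:

e^{tB} =
  [exp(4*t), 2*t*exp(4*t), 3*t*exp(4*t)]
  [0, exp(4*t), 0]
  [0, 0, exp(4*t)]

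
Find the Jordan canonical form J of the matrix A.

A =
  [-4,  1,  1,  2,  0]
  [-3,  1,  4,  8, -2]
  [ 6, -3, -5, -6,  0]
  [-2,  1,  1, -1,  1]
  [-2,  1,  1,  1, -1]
J_3(-2) ⊕ J_2(-2)

The characteristic polynomial is
  det(x·I − A) = x^5 + 10*x^4 + 40*x^3 + 80*x^2 + 80*x + 32 = (x + 2)^5

Eigenvalues and multiplicities (the geometric multiplicity of λ is n − rank(A − λI), which equals the number of Jordan blocks for λ):
  λ = -2: algebraic multiplicity = 5, geometric multiplicity = 2

Determining the block sizes for each eigenvalue:
  λ = -2: with am = 5 and gm = 2, the partition is not yet determined (e.g. several partitions of 5 into 2 parts exist). Let N = A − (-2)·I. Computing rank(N^1) = 3, rank(N^2) = 1, rank(N^3) = 0; the number of blocks of size ≥ j is rank(N^{j−1}) − rank(N^j), giving [2, 2, 1]. So we have 1 block(s) of size 3, 1 block(s) of size 2 → block sizes [3, 2]

Assembling the blocks gives a Jordan form
J =
  [-2,  1,  0,  0,  0]
  [ 0, -2,  1,  0,  0]
  [ 0,  0, -2,  0,  0]
  [ 0,  0,  0, -2,  1]
  [ 0,  0,  0,  0, -2]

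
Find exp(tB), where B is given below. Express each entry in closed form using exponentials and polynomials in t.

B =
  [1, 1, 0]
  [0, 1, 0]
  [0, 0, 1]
e^{tB} =
  [exp(t), t*exp(t), 0]
  [0, exp(t), 0]
  [0, 0, exp(t)]

Strategy: write B = P · J · P⁻¹ where J is a Jordan canonical form, so e^{tB} = P · e^{tJ} · P⁻¹, and e^{tJ} can be computed block-by-block.

B has Jordan form
J =
  [1, 1, 0]
  [0, 1, 0]
  [0, 0, 1]
(up to reordering of blocks).

Per-block formulas:
  For a 2×2 Jordan block J_2(1): exp(t · J_2(1)) = e^(1t)·(I + t·N), where N is the 2×2 nilpotent shift.
  For a 1×1 block at λ = 1: exp(t · [1]) = [e^(1t)].

After assembling e^{tJ} and conjugating by P, we get:

e^{tB} =
  [exp(t), t*exp(t), 0]
  [0, exp(t), 0]
  [0, 0, exp(t)]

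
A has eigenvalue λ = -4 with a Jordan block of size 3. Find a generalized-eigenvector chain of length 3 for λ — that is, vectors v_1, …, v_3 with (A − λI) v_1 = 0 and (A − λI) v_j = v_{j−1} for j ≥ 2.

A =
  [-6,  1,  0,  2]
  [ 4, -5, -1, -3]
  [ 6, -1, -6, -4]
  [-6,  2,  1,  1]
A Jordan chain for λ = -4 of length 3:
v_1 = (-4, 0, -4, -4)ᵀ
v_2 = (-2, 4, 6, -6)ᵀ
v_3 = (1, 0, 0, 0)ᵀ

Let N = A − (-4)·I. We want v_3 with N^3 v_3 = 0 but N^2 v_3 ≠ 0; then v_{j-1} := N · v_j for j = 3, …, 2.

Pick v_3 = (1, 0, 0, 0)ᵀ.
Then v_2 = N · v_3 = (-2, 4, 6, -6)ᵀ.
Then v_1 = N · v_2 = (-4, 0, -4, -4)ᵀ.

Sanity check: (A − (-4)·I) v_1 = (0, 0, 0, 0)ᵀ = 0. ✓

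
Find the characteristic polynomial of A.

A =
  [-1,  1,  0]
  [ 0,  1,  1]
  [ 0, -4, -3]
x^3 + 3*x^2 + 3*x + 1

Expanding det(x·I − A) (e.g. by cofactor expansion or by noting that A is similar to its Jordan form J, which has the same characteristic polynomial as A) gives
  χ_A(x) = x^3 + 3*x^2 + 3*x + 1
which factors as (x + 1)^3. The eigenvalues (with algebraic multiplicities) are λ = -1 with multiplicity 3.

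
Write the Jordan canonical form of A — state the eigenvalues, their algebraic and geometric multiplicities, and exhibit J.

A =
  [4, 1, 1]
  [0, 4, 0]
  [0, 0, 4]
J_2(4) ⊕ J_1(4)

The characteristic polynomial is
  det(x·I − A) = x^3 - 12*x^2 + 48*x - 64 = (x - 4)^3

Eigenvalues and multiplicities (the geometric multiplicity of λ is n − rank(A − λI), which equals the number of Jordan blocks for λ):
  λ = 4: algebraic multiplicity = 3, geometric multiplicity = 2

Determining the block sizes for each eigenvalue:
  λ = 4: 2 blocks summing to 3 forces exactly one block of size 2 and the rest size 1 → block sizes [2, 1]

Assembling the blocks gives a Jordan form
J =
  [4, 1, 0]
  [0, 4, 0]
  [0, 0, 4]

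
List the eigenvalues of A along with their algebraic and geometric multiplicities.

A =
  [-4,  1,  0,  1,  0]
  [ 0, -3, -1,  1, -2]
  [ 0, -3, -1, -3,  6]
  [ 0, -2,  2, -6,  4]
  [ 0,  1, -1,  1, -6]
λ = -4: alg = 5, geom = 3

Step 1 — factor the characteristic polynomial to read off the algebraic multiplicities:
  χ_A(x) = (x + 4)^5

Step 2 — compute geometric multiplicities via the rank-nullity identity g(λ) = n − rank(A − λI):
  rank(A − (-4)·I) = 2, so dim ker(A − (-4)·I) = n − 2 = 3

Summary:
  λ = -4: algebraic multiplicity = 5, geometric multiplicity = 3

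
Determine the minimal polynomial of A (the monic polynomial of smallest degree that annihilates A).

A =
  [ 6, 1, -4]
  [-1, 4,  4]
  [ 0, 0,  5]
x^2 - 10*x + 25

The characteristic polynomial is χ_A(x) = (x - 5)^3, so the eigenvalues are known. The minimal polynomial is
  m_A(x) = Π_λ (x − λ)^{k_λ}
where k_λ is the size of the *largest* Jordan block for λ (equivalently, the smallest k with (A − λI)^k v = 0 for every generalised eigenvector v of λ).

  λ = 5: largest Jordan block has size 2, contributing (x − 5)^2

So m_A(x) = (x - 5)^2 = x^2 - 10*x + 25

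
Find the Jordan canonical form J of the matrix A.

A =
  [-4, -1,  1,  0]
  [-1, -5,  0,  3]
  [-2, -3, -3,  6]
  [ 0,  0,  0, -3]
J_3(-4) ⊕ J_1(-3)

The characteristic polynomial is
  det(x·I − A) = x^4 + 15*x^3 + 84*x^2 + 208*x + 192 = (x + 3)*(x + 4)^3

Eigenvalues and multiplicities (the geometric multiplicity of λ is n − rank(A − λI), which equals the number of Jordan blocks for λ):
  λ = -4: algebraic multiplicity = 3, geometric multiplicity = 1
  λ = -3: algebraic multiplicity = 1, geometric multiplicity = 1

Determining the block sizes for each eigenvalue:
  λ = -4: one block (gm = 1), so the single block has size am = 3 → block sizes [3]
  λ = -3: one block (gm = 1), so the single block has size am = 1 → block sizes [1]

Assembling the blocks gives a Jordan form
J =
  [-4,  1,  0,  0]
  [ 0, -4,  1,  0]
  [ 0,  0, -4,  0]
  [ 0,  0,  0, -3]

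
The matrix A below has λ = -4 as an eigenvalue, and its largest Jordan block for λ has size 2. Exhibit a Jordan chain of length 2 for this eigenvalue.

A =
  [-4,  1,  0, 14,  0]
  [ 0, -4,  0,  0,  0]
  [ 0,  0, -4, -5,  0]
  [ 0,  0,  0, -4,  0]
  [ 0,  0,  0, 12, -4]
A Jordan chain for λ = -4 of length 2:
v_1 = (1, 0, 0, 0, 0)ᵀ
v_2 = (0, 1, 0, 0, 0)ᵀ

Let N = A − (-4)·I. We want v_2 with N^2 v_2 = 0 but N^1 v_2 ≠ 0; then v_{j-1} := N · v_j for j = 2, …, 2.

Pick v_2 = (0, 1, 0, 0, 0)ᵀ.
Then v_1 = N · v_2 = (1, 0, 0, 0, 0)ᵀ.

Sanity check: (A − (-4)·I) v_1 = (0, 0, 0, 0, 0)ᵀ = 0. ✓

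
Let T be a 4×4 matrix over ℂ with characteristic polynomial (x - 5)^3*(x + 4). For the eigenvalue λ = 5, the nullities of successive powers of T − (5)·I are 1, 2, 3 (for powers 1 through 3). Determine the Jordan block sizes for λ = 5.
Block sizes for λ = 5: [3]

From the dimensions of kernels of powers, the number of Jordan blocks of size at least j is d_j − d_{j−1} where d_j = dim ker(N^j) (with d_0 = 0). Computing the differences gives [1, 1, 1].
The number of blocks of size exactly k is (#blocks of size ≥ k) − (#blocks of size ≥ k + 1), so the partition is: 1 block(s) of size 3.
In nonincreasing order the block sizes are [3].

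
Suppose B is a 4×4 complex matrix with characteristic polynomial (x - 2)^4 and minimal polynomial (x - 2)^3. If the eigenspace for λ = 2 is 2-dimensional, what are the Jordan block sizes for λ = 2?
Block sizes for λ = 2: [3, 1]

Step 1 — from the characteristic polynomial, algebraic multiplicity of λ = 2 is 4. From dim ker(B − (2)·I) = 2, there are exactly 2 Jordan blocks for λ = 2.
Step 2 — from the minimal polynomial, the factor (x − 2)^3 tells us the largest block for λ = 2 has size 3.
Step 3 — with total size 4, 2 blocks, and largest block 3, the block sizes (in nonincreasing order) are [3, 1].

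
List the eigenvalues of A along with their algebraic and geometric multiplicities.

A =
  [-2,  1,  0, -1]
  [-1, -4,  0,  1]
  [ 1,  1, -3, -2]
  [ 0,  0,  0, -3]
λ = -3: alg = 4, geom = 2

Step 1 — factor the characteristic polynomial to read off the algebraic multiplicities:
  χ_A(x) = (x + 3)^4

Step 2 — compute geometric multiplicities via the rank-nullity identity g(λ) = n − rank(A − λI):
  rank(A − (-3)·I) = 2, so dim ker(A − (-3)·I) = n − 2 = 2

Summary:
  λ = -3: algebraic multiplicity = 4, geometric multiplicity = 2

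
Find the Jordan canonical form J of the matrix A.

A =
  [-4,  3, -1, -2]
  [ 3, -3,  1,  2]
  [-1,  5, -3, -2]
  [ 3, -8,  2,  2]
J_3(-2) ⊕ J_1(-2)

The characteristic polynomial is
  det(x·I − A) = x^4 + 8*x^3 + 24*x^2 + 32*x + 16 = (x + 2)^4

Eigenvalues and multiplicities (the geometric multiplicity of λ is n − rank(A − λI), which equals the number of Jordan blocks for λ):
  λ = -2: algebraic multiplicity = 4, geometric multiplicity = 2

Determining the block sizes for each eigenvalue:
  λ = -2: with am = 4 and gm = 2, the partition is not yet determined (e.g. several partitions of 4 into 2 parts exist). Let N = A − (-2)·I. Computing rank(N^1) = 2, rank(N^2) = 1, rank(N^3) = 0; the number of blocks of size ≥ j is rank(N^{j−1}) − rank(N^j), giving [2, 1, 1]. So we have 1 block(s) of size 3, 1 block(s) of size 1 → block sizes [3, 1]

Assembling the blocks gives a Jordan form
J =
  [-2,  1,  0,  0]
  [ 0, -2,  1,  0]
  [ 0,  0, -2,  0]
  [ 0,  0,  0, -2]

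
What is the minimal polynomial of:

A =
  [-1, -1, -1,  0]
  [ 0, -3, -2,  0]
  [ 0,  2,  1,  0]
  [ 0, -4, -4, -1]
x^2 + 2*x + 1

The characteristic polynomial is χ_A(x) = (x + 1)^4, so the eigenvalues are known. The minimal polynomial is
  m_A(x) = Π_λ (x − λ)^{k_λ}
where k_λ is the size of the *largest* Jordan block for λ (equivalently, the smallest k with (A − λI)^k v = 0 for every generalised eigenvector v of λ).

  λ = -1: largest Jordan block has size 2, contributing (x + 1)^2

So m_A(x) = (x + 1)^2 = x^2 + 2*x + 1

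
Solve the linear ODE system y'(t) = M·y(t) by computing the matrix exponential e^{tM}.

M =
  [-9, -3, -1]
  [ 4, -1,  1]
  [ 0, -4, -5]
e^{tM} =
  [2*t^2*exp(-5*t) - 4*t*exp(-5*t) + exp(-5*t), 2*t^2*exp(-5*t) - 3*t*exp(-5*t), t^2*exp(-5*t)/2 - t*exp(-5*t)]
  [4*t*exp(-5*t), 4*t*exp(-5*t) + exp(-5*t), t*exp(-5*t)]
  [-8*t^2*exp(-5*t), -8*t^2*exp(-5*t) - 4*t*exp(-5*t), -2*t^2*exp(-5*t) + exp(-5*t)]

Strategy: write M = P · J · P⁻¹ where J is a Jordan canonical form, so e^{tM} = P · e^{tJ} · P⁻¹, and e^{tJ} can be computed block-by-block.

M has Jordan form
J =
  [-5,  1,  0]
  [ 0, -5,  1]
  [ 0,  0, -5]
(up to reordering of blocks).

Per-block formulas:
  For a 3×3 Jordan block J_3(-5): exp(t · J_3(-5)) = e^(-5t)·(I + t·N + (t^2/2)·N^2), where N is the 3×3 nilpotent shift.

After assembling e^{tJ} and conjugating by P, we get:

e^{tM} =
  [2*t^2*exp(-5*t) - 4*t*exp(-5*t) + exp(-5*t), 2*t^2*exp(-5*t) - 3*t*exp(-5*t), t^2*exp(-5*t)/2 - t*exp(-5*t)]
  [4*t*exp(-5*t), 4*t*exp(-5*t) + exp(-5*t), t*exp(-5*t)]
  [-8*t^2*exp(-5*t), -8*t^2*exp(-5*t) - 4*t*exp(-5*t), -2*t^2*exp(-5*t) + exp(-5*t)]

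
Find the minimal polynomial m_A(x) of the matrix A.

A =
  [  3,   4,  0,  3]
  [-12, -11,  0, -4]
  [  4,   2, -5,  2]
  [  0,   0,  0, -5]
x^3 + 13*x^2 + 55*x + 75

The characteristic polynomial is χ_A(x) = (x + 3)*(x + 5)^3, so the eigenvalues are known. The minimal polynomial is
  m_A(x) = Π_λ (x − λ)^{k_λ}
where k_λ is the size of the *largest* Jordan block for λ (equivalently, the smallest k with (A − λI)^k v = 0 for every generalised eigenvector v of λ).

  λ = -5: largest Jordan block has size 2, contributing (x + 5)^2
  λ = -3: largest Jordan block has size 1, contributing (x + 3)

So m_A(x) = (x + 3)*(x + 5)^2 = x^3 + 13*x^2 + 55*x + 75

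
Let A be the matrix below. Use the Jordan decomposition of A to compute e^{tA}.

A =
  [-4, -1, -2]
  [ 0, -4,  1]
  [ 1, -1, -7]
e^{tA} =
  [-t^2*exp(-5*t)/2 + t*exp(-5*t) + exp(-5*t), -t*exp(-5*t), t^2*exp(-5*t)/2 - 2*t*exp(-5*t)]
  [t^2*exp(-5*t)/2, t*exp(-5*t) + exp(-5*t), -t^2*exp(-5*t)/2 + t*exp(-5*t)]
  [-t^2*exp(-5*t)/2 + t*exp(-5*t), -t*exp(-5*t), t^2*exp(-5*t)/2 - 2*t*exp(-5*t) + exp(-5*t)]

Strategy: write A = P · J · P⁻¹ where J is a Jordan canonical form, so e^{tA} = P · e^{tJ} · P⁻¹, and e^{tJ} can be computed block-by-block.

A has Jordan form
J =
  [-5,  1,  0]
  [ 0, -5,  1]
  [ 0,  0, -5]
(up to reordering of blocks).

Per-block formulas:
  For a 3×3 Jordan block J_3(-5): exp(t · J_3(-5)) = e^(-5t)·(I + t·N + (t^2/2)·N^2), where N is the 3×3 nilpotent shift.

After assembling e^{tJ} and conjugating by P, we get:

e^{tA} =
  [-t^2*exp(-5*t)/2 + t*exp(-5*t) + exp(-5*t), -t*exp(-5*t), t^2*exp(-5*t)/2 - 2*t*exp(-5*t)]
  [t^2*exp(-5*t)/2, t*exp(-5*t) + exp(-5*t), -t^2*exp(-5*t)/2 + t*exp(-5*t)]
  [-t^2*exp(-5*t)/2 + t*exp(-5*t), -t*exp(-5*t), t^2*exp(-5*t)/2 - 2*t*exp(-5*t) + exp(-5*t)]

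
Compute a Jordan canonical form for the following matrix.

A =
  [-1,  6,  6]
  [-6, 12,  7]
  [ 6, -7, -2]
J_1(-1) ⊕ J_2(5)

The characteristic polynomial is
  det(x·I − A) = x^3 - 9*x^2 + 15*x + 25 = (x - 5)^2*(x + 1)

Eigenvalues and multiplicities (the geometric multiplicity of λ is n − rank(A − λI), which equals the number of Jordan blocks for λ):
  λ = -1: algebraic multiplicity = 1, geometric multiplicity = 1
  λ = 5: algebraic multiplicity = 2, geometric multiplicity = 1

Determining the block sizes for each eigenvalue:
  λ = -1: one block (gm = 1), so the single block has size am = 1 → block sizes [1]
  λ = 5: one block (gm = 1), so the single block has size am = 2 → block sizes [2]

Assembling the blocks gives a Jordan form
J =
  [-1, 0, 0]
  [ 0, 5, 1]
  [ 0, 0, 5]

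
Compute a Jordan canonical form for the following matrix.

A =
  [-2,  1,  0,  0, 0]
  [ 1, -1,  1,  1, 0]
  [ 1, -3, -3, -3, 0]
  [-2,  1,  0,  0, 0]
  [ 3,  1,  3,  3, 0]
J_3(-2) ⊕ J_1(0) ⊕ J_1(0)

The characteristic polynomial is
  det(x·I − A) = x^5 + 6*x^4 + 12*x^3 + 8*x^2 = x^2*(x + 2)^3

Eigenvalues and multiplicities (the geometric multiplicity of λ is n − rank(A − λI), which equals the number of Jordan blocks for λ):
  λ = -2: algebraic multiplicity = 3, geometric multiplicity = 1
  λ = 0: algebraic multiplicity = 2, geometric multiplicity = 2

Determining the block sizes for each eigenvalue:
  λ = -2: one block (gm = 1), so the single block has size am = 3 → block sizes [3]
  λ = 0: gm = am = 2, so every block has size 1 → block sizes [1, 1]

Assembling the blocks gives a Jordan form
J =
  [-2,  1,  0, 0, 0]
  [ 0, -2,  1, 0, 0]
  [ 0,  0, -2, 0, 0]
  [ 0,  0,  0, 0, 0]
  [ 0,  0,  0, 0, 0]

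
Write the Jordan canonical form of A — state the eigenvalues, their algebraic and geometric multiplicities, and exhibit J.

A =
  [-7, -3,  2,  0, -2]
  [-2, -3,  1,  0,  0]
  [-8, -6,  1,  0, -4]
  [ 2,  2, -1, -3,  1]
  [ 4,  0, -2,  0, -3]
J_3(-3) ⊕ J_2(-3)

The characteristic polynomial is
  det(x·I − A) = x^5 + 15*x^4 + 90*x^3 + 270*x^2 + 405*x + 243 = (x + 3)^5

Eigenvalues and multiplicities (the geometric multiplicity of λ is n − rank(A − λI), which equals the number of Jordan blocks for λ):
  λ = -3: algebraic multiplicity = 5, geometric multiplicity = 2

Determining the block sizes for each eigenvalue:
  λ = -3: with am = 5 and gm = 2, the partition is not yet determined (e.g. several partitions of 5 into 2 parts exist). Let N = A − (-3)·I. Computing rank(N^1) = 3, rank(N^2) = 1, rank(N^3) = 0; the number of blocks of size ≥ j is rank(N^{j−1}) − rank(N^j), giving [2, 2, 1]. So we have 1 block(s) of size 3, 1 block(s) of size 2 → block sizes [3, 2]

Assembling the blocks gives a Jordan form
J =
  [-3,  1,  0,  0,  0]
  [ 0, -3,  1,  0,  0]
  [ 0,  0, -3,  0,  0]
  [ 0,  0,  0, -3,  1]
  [ 0,  0,  0,  0, -3]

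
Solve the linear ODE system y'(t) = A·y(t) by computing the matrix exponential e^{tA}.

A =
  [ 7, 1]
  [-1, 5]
e^{tA} =
  [t*exp(6*t) + exp(6*t), t*exp(6*t)]
  [-t*exp(6*t), -t*exp(6*t) + exp(6*t)]

Strategy: write A = P · J · P⁻¹ where J is a Jordan canonical form, so e^{tA} = P · e^{tJ} · P⁻¹, and e^{tJ} can be computed block-by-block.

A has Jordan form
J =
  [6, 1]
  [0, 6]
(up to reordering of blocks).

Per-block formulas:
  For a 2×2 Jordan block J_2(6): exp(t · J_2(6)) = e^(6t)·(I + t·N), where N is the 2×2 nilpotent shift.

After assembling e^{tJ} and conjugating by P, we get:

e^{tA} =
  [t*exp(6*t) + exp(6*t), t*exp(6*t)]
  [-t*exp(6*t), -t*exp(6*t) + exp(6*t)]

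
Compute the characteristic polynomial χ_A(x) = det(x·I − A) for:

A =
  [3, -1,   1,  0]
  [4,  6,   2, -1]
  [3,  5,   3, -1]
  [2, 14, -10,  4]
x^4 - 16*x^3 + 88*x^2 - 192*x + 144

Expanding det(x·I − A) (e.g. by cofactor expansion or by noting that A is similar to its Jordan form J, which has the same characteristic polynomial as A) gives
  χ_A(x) = x^4 - 16*x^3 + 88*x^2 - 192*x + 144
which factors as (x - 6)^2*(x - 2)^2. The eigenvalues (with algebraic multiplicities) are λ = 2 with multiplicity 2, λ = 6 with multiplicity 2.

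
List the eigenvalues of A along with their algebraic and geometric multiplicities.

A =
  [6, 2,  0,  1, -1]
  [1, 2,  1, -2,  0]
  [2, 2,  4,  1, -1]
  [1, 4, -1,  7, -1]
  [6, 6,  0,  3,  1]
λ = 4: alg = 5, geom = 3

Step 1 — factor the characteristic polynomial to read off the algebraic multiplicities:
  χ_A(x) = (x - 4)^5

Step 2 — compute geometric multiplicities via the rank-nullity identity g(λ) = n − rank(A − λI):
  rank(A − (4)·I) = 2, so dim ker(A − (4)·I) = n − 2 = 3

Summary:
  λ = 4: algebraic multiplicity = 5, geometric multiplicity = 3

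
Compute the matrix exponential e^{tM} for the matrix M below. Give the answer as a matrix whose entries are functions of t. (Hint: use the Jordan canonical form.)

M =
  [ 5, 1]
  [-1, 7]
e^{tM} =
  [-t*exp(6*t) + exp(6*t), t*exp(6*t)]
  [-t*exp(6*t), t*exp(6*t) + exp(6*t)]

Strategy: write M = P · J · P⁻¹ where J is a Jordan canonical form, so e^{tM} = P · e^{tJ} · P⁻¹, and e^{tJ} can be computed block-by-block.

M has Jordan form
J =
  [6, 1]
  [0, 6]
(up to reordering of blocks).

Per-block formulas:
  For a 2×2 Jordan block J_2(6): exp(t · J_2(6)) = e^(6t)·(I + t·N), where N is the 2×2 nilpotent shift.

After assembling e^{tJ} and conjugating by P, we get:

e^{tM} =
  [-t*exp(6*t) + exp(6*t), t*exp(6*t)]
  [-t*exp(6*t), t*exp(6*t) + exp(6*t)]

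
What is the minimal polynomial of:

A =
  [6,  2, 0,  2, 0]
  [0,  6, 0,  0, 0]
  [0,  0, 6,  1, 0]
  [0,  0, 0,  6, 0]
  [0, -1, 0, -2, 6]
x^2 - 12*x + 36

The characteristic polynomial is χ_A(x) = (x - 6)^5, so the eigenvalues are known. The minimal polynomial is
  m_A(x) = Π_λ (x − λ)^{k_λ}
where k_λ is the size of the *largest* Jordan block for λ (equivalently, the smallest k with (A − λI)^k v = 0 for every generalised eigenvector v of λ).

  λ = 6: largest Jordan block has size 2, contributing (x − 6)^2

So m_A(x) = (x - 6)^2 = x^2 - 12*x + 36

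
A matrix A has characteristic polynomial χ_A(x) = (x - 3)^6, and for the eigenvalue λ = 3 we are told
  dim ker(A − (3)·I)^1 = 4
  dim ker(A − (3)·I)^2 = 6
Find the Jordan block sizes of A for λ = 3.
Block sizes for λ = 3: [2, 2, 1, 1]

From the dimensions of kernels of powers, the number of Jordan blocks of size at least j is d_j − d_{j−1} where d_j = dim ker(N^j) (with d_0 = 0). Computing the differences gives [4, 2].
The number of blocks of size exactly k is (#blocks of size ≥ k) − (#blocks of size ≥ k + 1), so the partition is: 2 block(s) of size 1, 2 block(s) of size 2.
In nonincreasing order the block sizes are [2, 2, 1, 1].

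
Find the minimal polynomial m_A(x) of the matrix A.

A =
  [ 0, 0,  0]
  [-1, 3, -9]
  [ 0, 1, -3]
x^3

The characteristic polynomial is χ_A(x) = x^3, so the eigenvalues are known. The minimal polynomial is
  m_A(x) = Π_λ (x − λ)^{k_λ}
where k_λ is the size of the *largest* Jordan block for λ (equivalently, the smallest k with (A − λI)^k v = 0 for every generalised eigenvector v of λ).

  λ = 0: largest Jordan block has size 3, contributing (x − 0)^3

So m_A(x) = x^3 = x^3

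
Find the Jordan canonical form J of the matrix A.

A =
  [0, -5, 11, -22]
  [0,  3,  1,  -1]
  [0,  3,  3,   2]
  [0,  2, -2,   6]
J_1(0) ⊕ J_3(4)

The characteristic polynomial is
  det(x·I − A) = x^4 - 12*x^3 + 48*x^2 - 64*x = x*(x - 4)^3

Eigenvalues and multiplicities (the geometric multiplicity of λ is n − rank(A − λI), which equals the number of Jordan blocks for λ):
  λ = 0: algebraic multiplicity = 1, geometric multiplicity = 1
  λ = 4: algebraic multiplicity = 3, geometric multiplicity = 1

Determining the block sizes for each eigenvalue:
  λ = 0: one block (gm = 1), so the single block has size am = 1 → block sizes [1]
  λ = 4: one block (gm = 1), so the single block has size am = 3 → block sizes [3]

Assembling the blocks gives a Jordan form
J =
  [0, 0, 0, 0]
  [0, 4, 1, 0]
  [0, 0, 4, 1]
  [0, 0, 0, 4]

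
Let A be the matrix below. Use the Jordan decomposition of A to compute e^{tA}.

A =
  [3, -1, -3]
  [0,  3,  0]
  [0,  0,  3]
e^{tA} =
  [exp(3*t), -t*exp(3*t), -3*t*exp(3*t)]
  [0, exp(3*t), 0]
  [0, 0, exp(3*t)]

Strategy: write A = P · J · P⁻¹ where J is a Jordan canonical form, so e^{tA} = P · e^{tJ} · P⁻¹, and e^{tJ} can be computed block-by-block.

A has Jordan form
J =
  [3, 1, 0]
  [0, 3, 0]
  [0, 0, 3]
(up to reordering of blocks).

Per-block formulas:
  For a 1×1 block at λ = 3: exp(t · [3]) = [e^(3t)].
  For a 2×2 Jordan block J_2(3): exp(t · J_2(3)) = e^(3t)·(I + t·N), where N is the 2×2 nilpotent shift.

After assembling e^{tJ} and conjugating by P, we get:

e^{tA} =
  [exp(3*t), -t*exp(3*t), -3*t*exp(3*t)]
  [0, exp(3*t), 0]
  [0, 0, exp(3*t)]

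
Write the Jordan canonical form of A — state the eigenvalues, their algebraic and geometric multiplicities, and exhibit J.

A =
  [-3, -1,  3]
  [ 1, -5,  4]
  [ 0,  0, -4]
J_3(-4)

The characteristic polynomial is
  det(x·I − A) = x^3 + 12*x^2 + 48*x + 64 = (x + 4)^3

Eigenvalues and multiplicities (the geometric multiplicity of λ is n − rank(A − λI), which equals the number of Jordan blocks for λ):
  λ = -4: algebraic multiplicity = 3, geometric multiplicity = 1

Determining the block sizes for each eigenvalue:
  λ = -4: one block (gm = 1), so the single block has size am = 3 → block sizes [3]

Assembling the blocks gives a Jordan form
J =
  [-4,  1,  0]
  [ 0, -4,  1]
  [ 0,  0, -4]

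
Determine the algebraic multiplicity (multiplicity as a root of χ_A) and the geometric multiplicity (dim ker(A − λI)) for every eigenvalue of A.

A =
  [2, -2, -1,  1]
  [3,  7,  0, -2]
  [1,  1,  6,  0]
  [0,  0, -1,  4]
λ = 4: alg = 1, geom = 1; λ = 5: alg = 3, geom = 1

Step 1 — factor the characteristic polynomial to read off the algebraic multiplicities:
  χ_A(x) = (x - 5)^3*(x - 4)

Step 2 — compute geometric multiplicities via the rank-nullity identity g(λ) = n − rank(A − λI):
  rank(A − (4)·I) = 3, so dim ker(A − (4)·I) = n − 3 = 1
  rank(A − (5)·I) = 3, so dim ker(A − (5)·I) = n − 3 = 1

Summary:
  λ = 4: algebraic multiplicity = 1, geometric multiplicity = 1
  λ = 5: algebraic multiplicity = 3, geometric multiplicity = 1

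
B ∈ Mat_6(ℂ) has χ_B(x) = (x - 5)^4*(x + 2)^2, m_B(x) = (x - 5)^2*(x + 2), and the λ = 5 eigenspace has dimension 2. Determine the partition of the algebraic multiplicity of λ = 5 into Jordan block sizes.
Block sizes for λ = 5: [2, 2]

Step 1 — from the characteristic polynomial, algebraic multiplicity of λ = 5 is 4. From dim ker(B − (5)·I) = 2, there are exactly 2 Jordan blocks for λ = 5.
Step 2 — from the minimal polynomial, the factor (x − 5)^2 tells us the largest block for λ = 5 has size 2.
Step 3 — with total size 4, 2 blocks, and largest block 2, the block sizes (in nonincreasing order) are [2, 2].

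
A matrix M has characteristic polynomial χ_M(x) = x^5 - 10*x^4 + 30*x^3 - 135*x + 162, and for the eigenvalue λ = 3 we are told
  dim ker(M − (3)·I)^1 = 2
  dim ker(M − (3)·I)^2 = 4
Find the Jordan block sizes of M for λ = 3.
Block sizes for λ = 3: [2, 2]

From the dimensions of kernels of powers, the number of Jordan blocks of size at least j is d_j − d_{j−1} where d_j = dim ker(N^j) (with d_0 = 0). Computing the differences gives [2, 2].
The number of blocks of size exactly k is (#blocks of size ≥ k) − (#blocks of size ≥ k + 1), so the partition is: 2 block(s) of size 2.
In nonincreasing order the block sizes are [2, 2].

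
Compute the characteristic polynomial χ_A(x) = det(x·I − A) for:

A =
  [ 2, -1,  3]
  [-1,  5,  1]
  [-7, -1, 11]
x^3 - 18*x^2 + 108*x - 216

Expanding det(x·I − A) (e.g. by cofactor expansion or by noting that A is similar to its Jordan form J, which has the same characteristic polynomial as A) gives
  χ_A(x) = x^3 - 18*x^2 + 108*x - 216
which factors as (x - 6)^3. The eigenvalues (with algebraic multiplicities) are λ = 6 with multiplicity 3.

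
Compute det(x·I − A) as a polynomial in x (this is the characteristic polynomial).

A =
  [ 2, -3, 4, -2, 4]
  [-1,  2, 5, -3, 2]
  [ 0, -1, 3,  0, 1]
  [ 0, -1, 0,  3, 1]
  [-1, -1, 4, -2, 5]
x^5 - 15*x^4 + 90*x^3 - 270*x^2 + 405*x - 243

Expanding det(x·I − A) (e.g. by cofactor expansion or by noting that A is similar to its Jordan form J, which has the same characteristic polynomial as A) gives
  χ_A(x) = x^5 - 15*x^4 + 90*x^3 - 270*x^2 + 405*x - 243
which factors as (x - 3)^5. The eigenvalues (with algebraic multiplicities) are λ = 3 with multiplicity 5.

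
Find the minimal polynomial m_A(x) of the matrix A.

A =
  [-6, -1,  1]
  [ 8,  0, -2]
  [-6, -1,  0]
x^3 + 6*x^2 + 12*x + 8

The characteristic polynomial is χ_A(x) = (x + 2)^3, so the eigenvalues are known. The minimal polynomial is
  m_A(x) = Π_λ (x − λ)^{k_λ}
where k_λ is the size of the *largest* Jordan block for λ (equivalently, the smallest k with (A − λI)^k v = 0 for every generalised eigenvector v of λ).

  λ = -2: largest Jordan block has size 3, contributing (x + 2)^3

So m_A(x) = (x + 2)^3 = x^3 + 6*x^2 + 12*x + 8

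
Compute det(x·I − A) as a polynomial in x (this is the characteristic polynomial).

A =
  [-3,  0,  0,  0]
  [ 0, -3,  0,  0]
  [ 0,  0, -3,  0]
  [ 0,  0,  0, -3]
x^4 + 12*x^3 + 54*x^2 + 108*x + 81

Expanding det(x·I − A) (e.g. by cofactor expansion or by noting that A is similar to its Jordan form J, which has the same characteristic polynomial as A) gives
  χ_A(x) = x^4 + 12*x^3 + 54*x^2 + 108*x + 81
which factors as (x + 3)^4. The eigenvalues (with algebraic multiplicities) are λ = -3 with multiplicity 4.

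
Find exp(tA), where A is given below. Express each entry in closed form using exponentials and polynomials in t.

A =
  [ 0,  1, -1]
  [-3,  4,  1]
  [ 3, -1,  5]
e^{tA} =
  [3*t^2*exp(3*t)/2 - 3*t*exp(3*t) + exp(3*t), -t^2*exp(3*t)/2 + t*exp(3*t), t^2*exp(3*t) - t*exp(3*t)]
  [9*t^2*exp(3*t)/2 - 3*t*exp(3*t), -3*t^2*exp(3*t)/2 + t*exp(3*t) + exp(3*t), 3*t^2*exp(3*t) + t*exp(3*t)]
  [3*t*exp(3*t), -t*exp(3*t), 2*t*exp(3*t) + exp(3*t)]

Strategy: write A = P · J · P⁻¹ where J is a Jordan canonical form, so e^{tA} = P · e^{tJ} · P⁻¹, and e^{tJ} can be computed block-by-block.

A has Jordan form
J =
  [3, 1, 0]
  [0, 3, 1]
  [0, 0, 3]
(up to reordering of blocks).

Per-block formulas:
  For a 3×3 Jordan block J_3(3): exp(t · J_3(3)) = e^(3t)·(I + t·N + (t^2/2)·N^2), where N is the 3×3 nilpotent shift.

After assembling e^{tJ} and conjugating by P, we get:

e^{tA} =
  [3*t^2*exp(3*t)/2 - 3*t*exp(3*t) + exp(3*t), -t^2*exp(3*t)/2 + t*exp(3*t), t^2*exp(3*t) - t*exp(3*t)]
  [9*t^2*exp(3*t)/2 - 3*t*exp(3*t), -3*t^2*exp(3*t)/2 + t*exp(3*t) + exp(3*t), 3*t^2*exp(3*t) + t*exp(3*t)]
  [3*t*exp(3*t), -t*exp(3*t), 2*t*exp(3*t) + exp(3*t)]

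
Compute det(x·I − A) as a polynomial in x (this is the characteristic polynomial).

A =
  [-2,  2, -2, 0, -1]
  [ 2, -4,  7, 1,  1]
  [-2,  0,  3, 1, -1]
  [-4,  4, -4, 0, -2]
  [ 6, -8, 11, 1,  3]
x^5

Expanding det(x·I − A) (e.g. by cofactor expansion or by noting that A is similar to its Jordan form J, which has the same characteristic polynomial as A) gives
  χ_A(x) = x^5
which factors as x^5. The eigenvalues (with algebraic multiplicities) are λ = 0 with multiplicity 5.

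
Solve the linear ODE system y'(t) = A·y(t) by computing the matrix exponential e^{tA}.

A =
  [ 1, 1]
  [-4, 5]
e^{tA} =
  [-2*t*exp(3*t) + exp(3*t), t*exp(3*t)]
  [-4*t*exp(3*t), 2*t*exp(3*t) + exp(3*t)]

Strategy: write A = P · J · P⁻¹ where J is a Jordan canonical form, so e^{tA} = P · e^{tJ} · P⁻¹, and e^{tJ} can be computed block-by-block.

A has Jordan form
J =
  [3, 1]
  [0, 3]
(up to reordering of blocks).

Per-block formulas:
  For a 2×2 Jordan block J_2(3): exp(t · J_2(3)) = e^(3t)·(I + t·N), where N is the 2×2 nilpotent shift.

After assembling e^{tJ} and conjugating by P, we get:

e^{tA} =
  [-2*t*exp(3*t) + exp(3*t), t*exp(3*t)]
  [-4*t*exp(3*t), 2*t*exp(3*t) + exp(3*t)]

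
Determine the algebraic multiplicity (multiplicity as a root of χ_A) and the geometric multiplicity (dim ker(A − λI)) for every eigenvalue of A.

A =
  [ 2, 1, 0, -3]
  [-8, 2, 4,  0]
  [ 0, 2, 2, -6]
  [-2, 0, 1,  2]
λ = 2: alg = 4, geom = 2

Step 1 — factor the characteristic polynomial to read off the algebraic multiplicities:
  χ_A(x) = (x - 2)^4

Step 2 — compute geometric multiplicities via the rank-nullity identity g(λ) = n − rank(A − λI):
  rank(A − (2)·I) = 2, so dim ker(A − (2)·I) = n − 2 = 2

Summary:
  λ = 2: algebraic multiplicity = 4, geometric multiplicity = 2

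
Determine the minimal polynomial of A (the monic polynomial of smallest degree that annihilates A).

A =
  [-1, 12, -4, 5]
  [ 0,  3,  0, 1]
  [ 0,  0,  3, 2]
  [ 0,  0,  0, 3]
x^3 - 5*x^2 + 3*x + 9

The characteristic polynomial is χ_A(x) = (x - 3)^3*(x + 1), so the eigenvalues are known. The minimal polynomial is
  m_A(x) = Π_λ (x − λ)^{k_λ}
where k_λ is the size of the *largest* Jordan block for λ (equivalently, the smallest k with (A − λI)^k v = 0 for every generalised eigenvector v of λ).

  λ = -1: largest Jordan block has size 1, contributing (x + 1)
  λ = 3: largest Jordan block has size 2, contributing (x − 3)^2

So m_A(x) = (x - 3)^2*(x + 1) = x^3 - 5*x^2 + 3*x + 9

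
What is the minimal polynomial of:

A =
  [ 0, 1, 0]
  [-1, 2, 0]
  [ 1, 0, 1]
x^3 - 3*x^2 + 3*x - 1

The characteristic polynomial is χ_A(x) = (x - 1)^3, so the eigenvalues are known. The minimal polynomial is
  m_A(x) = Π_λ (x − λ)^{k_λ}
where k_λ is the size of the *largest* Jordan block for λ (equivalently, the smallest k with (A − λI)^k v = 0 for every generalised eigenvector v of λ).

  λ = 1: largest Jordan block has size 3, contributing (x − 1)^3

So m_A(x) = (x - 1)^3 = x^3 - 3*x^2 + 3*x - 1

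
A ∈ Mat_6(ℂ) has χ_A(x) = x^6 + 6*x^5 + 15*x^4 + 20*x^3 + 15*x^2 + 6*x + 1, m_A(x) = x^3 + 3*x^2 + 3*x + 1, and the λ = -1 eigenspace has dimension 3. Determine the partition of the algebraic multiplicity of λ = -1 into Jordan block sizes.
Block sizes for λ = -1: [3, 2, 1]

Step 1 — from the characteristic polynomial, algebraic multiplicity of λ = -1 is 6. From dim ker(A − (-1)·I) = 3, there are exactly 3 Jordan blocks for λ = -1.
Step 2 — from the minimal polynomial, the factor (x + 1)^3 tells us the largest block for λ = -1 has size 3.
Step 3 — with total size 6, 3 blocks, and largest block 3, the block sizes (in nonincreasing order) are [3, 2, 1].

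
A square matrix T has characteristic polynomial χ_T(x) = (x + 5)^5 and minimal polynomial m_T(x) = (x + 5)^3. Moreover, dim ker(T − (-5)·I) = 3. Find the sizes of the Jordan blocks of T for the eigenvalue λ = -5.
Block sizes for λ = -5: [3, 1, 1]

Step 1 — from the characteristic polynomial, algebraic multiplicity of λ = -5 is 5. From dim ker(T − (-5)·I) = 3, there are exactly 3 Jordan blocks for λ = -5.
Step 2 — from the minimal polynomial, the factor (x + 5)^3 tells us the largest block for λ = -5 has size 3.
Step 3 — with total size 5, 3 blocks, and largest block 3, the block sizes (in nonincreasing order) are [3, 1, 1].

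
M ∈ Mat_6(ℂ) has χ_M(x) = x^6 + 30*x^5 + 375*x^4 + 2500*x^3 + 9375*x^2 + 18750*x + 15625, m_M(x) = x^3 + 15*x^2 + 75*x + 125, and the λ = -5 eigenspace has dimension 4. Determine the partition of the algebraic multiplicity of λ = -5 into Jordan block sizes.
Block sizes for λ = -5: [3, 1, 1, 1]

Step 1 — from the characteristic polynomial, algebraic multiplicity of λ = -5 is 6. From dim ker(M − (-5)·I) = 4, there are exactly 4 Jordan blocks for λ = -5.
Step 2 — from the minimal polynomial, the factor (x + 5)^3 tells us the largest block for λ = -5 has size 3.
Step 3 — with total size 6, 4 blocks, and largest block 3, the block sizes (in nonincreasing order) are [3, 1, 1, 1].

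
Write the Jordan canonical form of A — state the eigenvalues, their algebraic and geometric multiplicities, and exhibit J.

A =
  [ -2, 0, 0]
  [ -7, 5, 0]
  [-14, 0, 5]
J_1(-2) ⊕ J_1(5) ⊕ J_1(5)

The characteristic polynomial is
  det(x·I − A) = x^3 - 8*x^2 + 5*x + 50 = (x - 5)^2*(x + 2)

Eigenvalues and multiplicities (the geometric multiplicity of λ is n − rank(A − λI), which equals the number of Jordan blocks for λ):
  λ = -2: algebraic multiplicity = 1, geometric multiplicity = 1
  λ = 5: algebraic multiplicity = 2, geometric multiplicity = 2

Determining the block sizes for each eigenvalue:
  λ = -2: one block (gm = 1), so the single block has size am = 1 → block sizes [1]
  λ = 5: gm = am = 2, so every block has size 1 → block sizes [1, 1]

Assembling the blocks gives a Jordan form
J =
  [-2, 0, 0]
  [ 0, 5, 0]
  [ 0, 0, 5]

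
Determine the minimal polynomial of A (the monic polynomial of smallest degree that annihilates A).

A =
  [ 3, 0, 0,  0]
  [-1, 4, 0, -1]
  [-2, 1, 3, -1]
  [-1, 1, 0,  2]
x^2 - 6*x + 9

The characteristic polynomial is χ_A(x) = (x - 3)^4, so the eigenvalues are known. The minimal polynomial is
  m_A(x) = Π_λ (x − λ)^{k_λ}
where k_λ is the size of the *largest* Jordan block for λ (equivalently, the smallest k with (A − λI)^k v = 0 for every generalised eigenvector v of λ).

  λ = 3: largest Jordan block has size 2, contributing (x − 3)^2

So m_A(x) = (x - 3)^2 = x^2 - 6*x + 9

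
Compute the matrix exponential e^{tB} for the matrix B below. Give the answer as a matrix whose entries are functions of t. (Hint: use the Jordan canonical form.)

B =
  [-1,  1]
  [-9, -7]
e^{tB} =
  [3*t*exp(-4*t) + exp(-4*t), t*exp(-4*t)]
  [-9*t*exp(-4*t), -3*t*exp(-4*t) + exp(-4*t)]

Strategy: write B = P · J · P⁻¹ where J is a Jordan canonical form, so e^{tB} = P · e^{tJ} · P⁻¹, and e^{tJ} can be computed block-by-block.

B has Jordan form
J =
  [-4,  1]
  [ 0, -4]
(up to reordering of blocks).

Per-block formulas:
  For a 2×2 Jordan block J_2(-4): exp(t · J_2(-4)) = e^(-4t)·(I + t·N), where N is the 2×2 nilpotent shift.

After assembling e^{tJ} and conjugating by P, we get:

e^{tB} =
  [3*t*exp(-4*t) + exp(-4*t), t*exp(-4*t)]
  [-9*t*exp(-4*t), -3*t*exp(-4*t) + exp(-4*t)]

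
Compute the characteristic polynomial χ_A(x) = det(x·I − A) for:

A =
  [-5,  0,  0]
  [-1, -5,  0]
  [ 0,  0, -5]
x^3 + 15*x^2 + 75*x + 125

Expanding det(x·I − A) (e.g. by cofactor expansion or by noting that A is similar to its Jordan form J, which has the same characteristic polynomial as A) gives
  χ_A(x) = x^3 + 15*x^2 + 75*x + 125
which factors as (x + 5)^3. The eigenvalues (with algebraic multiplicities) are λ = -5 with multiplicity 3.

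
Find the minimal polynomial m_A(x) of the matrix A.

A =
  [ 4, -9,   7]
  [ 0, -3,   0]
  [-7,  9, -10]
x^2 + 6*x + 9

The characteristic polynomial is χ_A(x) = (x + 3)^3, so the eigenvalues are known. The minimal polynomial is
  m_A(x) = Π_λ (x − λ)^{k_λ}
where k_λ is the size of the *largest* Jordan block for λ (equivalently, the smallest k with (A − λI)^k v = 0 for every generalised eigenvector v of λ).

  λ = -3: largest Jordan block has size 2, contributing (x + 3)^2

So m_A(x) = (x + 3)^2 = x^2 + 6*x + 9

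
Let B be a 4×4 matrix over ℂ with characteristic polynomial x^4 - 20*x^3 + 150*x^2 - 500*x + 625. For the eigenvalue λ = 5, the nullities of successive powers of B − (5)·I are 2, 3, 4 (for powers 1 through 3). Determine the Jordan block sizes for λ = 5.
Block sizes for λ = 5: [3, 1]

From the dimensions of kernels of powers, the number of Jordan blocks of size at least j is d_j − d_{j−1} where d_j = dim ker(N^j) (with d_0 = 0). Computing the differences gives [2, 1, 1].
The number of blocks of size exactly k is (#blocks of size ≥ k) − (#blocks of size ≥ k + 1), so the partition is: 1 block(s) of size 1, 1 block(s) of size 3.
In nonincreasing order the block sizes are [3, 1].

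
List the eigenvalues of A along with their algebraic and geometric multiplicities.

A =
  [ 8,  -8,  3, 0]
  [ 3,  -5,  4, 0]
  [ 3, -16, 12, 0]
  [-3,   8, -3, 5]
λ = 5: alg = 4, geom = 2

Step 1 — factor the characteristic polynomial to read off the algebraic multiplicities:
  χ_A(x) = (x - 5)^4

Step 2 — compute geometric multiplicities via the rank-nullity identity g(λ) = n − rank(A − λI):
  rank(A − (5)·I) = 2, so dim ker(A − (5)·I) = n − 2 = 2

Summary:
  λ = 5: algebraic multiplicity = 4, geometric multiplicity = 2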